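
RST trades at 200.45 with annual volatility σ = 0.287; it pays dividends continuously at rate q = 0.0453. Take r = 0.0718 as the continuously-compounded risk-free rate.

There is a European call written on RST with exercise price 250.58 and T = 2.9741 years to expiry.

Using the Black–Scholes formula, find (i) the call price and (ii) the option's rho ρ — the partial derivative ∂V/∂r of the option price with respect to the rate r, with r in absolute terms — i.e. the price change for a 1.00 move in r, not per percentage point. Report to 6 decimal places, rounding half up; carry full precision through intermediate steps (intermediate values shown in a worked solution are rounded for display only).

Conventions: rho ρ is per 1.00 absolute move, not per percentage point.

price = 24.818325
ρ = 177.496119

σ√T = 0.287·√2.9741 = 0.494948
d₁ = (ln(S/K) + (r−q+σ²/2)T) / (σ√T) = (ln(200.45/250.58) + (0.0718−0.0453+0.287²/2)·2.9741) / 0.494948 = (-0.223213 + 0.201300) / 0.494948 = -0.044273
d₂ = d₁ − σ√T = -0.044273 − 0.494948 = -0.539221
e^{−rT} = 0.807720
e^{−qT} = 0.873955
N(d₁) = 0.482343,  N(d₂) = 0.294867
Call price V = S·e^{−qT}·N(d₁) − K·e^{−rT}·N(d₂) = 84.498940 − 59.680616 = 24.818325
ρ = K·T·e^{−rT}·N(d₂) = 177.496119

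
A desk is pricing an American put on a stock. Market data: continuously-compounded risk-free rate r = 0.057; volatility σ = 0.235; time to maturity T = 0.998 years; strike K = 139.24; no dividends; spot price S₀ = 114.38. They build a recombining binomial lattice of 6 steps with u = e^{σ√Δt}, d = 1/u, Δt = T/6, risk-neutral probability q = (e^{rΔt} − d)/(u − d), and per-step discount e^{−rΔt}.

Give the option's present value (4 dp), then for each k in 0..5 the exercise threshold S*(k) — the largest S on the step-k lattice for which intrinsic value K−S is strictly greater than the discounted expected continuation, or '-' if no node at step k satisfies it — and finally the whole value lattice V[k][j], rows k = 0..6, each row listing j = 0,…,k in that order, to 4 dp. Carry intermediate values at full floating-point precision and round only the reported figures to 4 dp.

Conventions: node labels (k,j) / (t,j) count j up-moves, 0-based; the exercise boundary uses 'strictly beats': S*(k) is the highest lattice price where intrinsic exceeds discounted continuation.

Δt=0.16633, u=1.10059, d=0.90861, q=0.52568, disc=e^(-rΔt)=0.99056
k=6 terminal: V=max(K-S,0) → 74.8813 61.2830 44.8116 24.8600 0.6928 0.0000 0.0000
k=5: j=0 S=70.8323 intr=68.4077 cont=67.0939 V=68.4077[EX]; j=1 S=85.7983 intr=53.4417 cont=52.1278 V=53.4417[EX]; j=2 S=103.9265 intr=35.3135 cont=33.9996 V=35.3135[EX]; j=3 S=125.8850 intr=13.3550 cont=12.0411 V=13.3550[EX]; j=4 S=152.4830 intr=0.0000 cont=0.3255 V=0.3255[hold]; j=5 S=184.7010 intr=0.0000 cont=0.0000 V=0.0000[hold]  S*(5)=125.8850
k=4: j=0 S=77.9570 intr=61.2830 cont=59.9692 V=61.2830[EX]; j=1 S=94.4284 intr=44.8116 cont=43.4977 V=44.8116[EX]; j=2 S=114.3800 intr=24.8600 cont=23.5461 V=24.8600[EX]; j=3 S=138.5472 intr=0.6928 cont=6.4443 V=6.4443[hold]; j=4 S=167.8206 intr=0.0000 cont=0.1529 V=0.1529[hold]  S*(4)=114.3800
k=3: j=0 S=85.7983 intr=53.4417 cont=52.1278 V=53.4417[EX]; j=1 S=103.9265 intr=35.3135 cont=33.9996 V=35.3135[EX]; j=2 S=125.8850 intr=13.3550 cont=15.0360 V=15.0360[hold]; j=3 S=152.4830 intr=0.0000 cont=3.1075 V=3.1075[hold]  S*(3)=103.9265
k=2: j=0 S=94.4284 intr=44.8116 cont=43.4977 V=44.8116[EX]; j=1 S=114.3800 intr=24.8600 cont=24.4214 V=24.8600[EX]; j=2 S=138.5472 intr=0.6928 cont=8.6827 V=8.6827[hold]  S*(2)=114.3800
k=1: j=0 S=103.9265 intr=35.3135 cont=33.9996 V=35.3135[EX]; j=1 S=125.8850 intr=13.3550 cont=16.2016 V=16.2016[hold]  S*(1)=103.9265
k=0: j=0 S=114.3800 intr=24.8600 cont=25.0284 V=25.0284[hold]  S*(0)=-

price = 25.0284
boundary = - 103.9265 114.3800 103.9265 114.3800 125.8850
tree:
25.0284
35.3135 16.2016
44.8116 24.8600 8.6827
53.4417 35.3135 15.0360 3.1075
61.2830 44.8116 24.8600 6.4443 0.1529
68.4077 53.4417 35.3135 13.3550 0.3255 0.0000
74.8813 61.2830 44.8116 24.8600 0.6928 0.0000 0.0000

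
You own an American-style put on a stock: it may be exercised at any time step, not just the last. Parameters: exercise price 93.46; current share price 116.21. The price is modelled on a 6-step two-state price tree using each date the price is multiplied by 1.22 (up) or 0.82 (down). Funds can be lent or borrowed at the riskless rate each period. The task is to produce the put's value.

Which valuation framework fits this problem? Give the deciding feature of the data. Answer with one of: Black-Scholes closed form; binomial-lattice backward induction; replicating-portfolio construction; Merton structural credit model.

Key observation: the put (strike 93.46 on spot 116.21) is American-style on a 6-step discrete price model, so the early-exercise decision at every node requires stepwise backward valuation — a closed form cannot price the exercise right.

framework: binomial-lattice backward induction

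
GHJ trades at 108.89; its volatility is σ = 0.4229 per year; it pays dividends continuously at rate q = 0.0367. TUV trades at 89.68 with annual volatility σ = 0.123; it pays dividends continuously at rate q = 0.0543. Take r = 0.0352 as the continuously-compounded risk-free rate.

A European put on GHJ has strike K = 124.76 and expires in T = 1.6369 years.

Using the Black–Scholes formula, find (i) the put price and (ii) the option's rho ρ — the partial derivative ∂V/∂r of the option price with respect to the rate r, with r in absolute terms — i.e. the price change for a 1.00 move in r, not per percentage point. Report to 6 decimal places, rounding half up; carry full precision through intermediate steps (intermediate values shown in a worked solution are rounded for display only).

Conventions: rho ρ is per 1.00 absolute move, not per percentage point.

price = 31.853382
ρ = -135.092102

σ√T = 0.4229·√1.6369 = 0.541064
d₁ = (ln(S/K) + (r−q+σ²/2)T) / (σ√T) = (ln(108.89/124.76) + (0.0352−0.0367+0.4229²/2)·1.6369) / 0.541064 = (-0.136054 + 0.143920) / 0.541064 = 0.014538
d₂ = d₁ − σ√T = 0.014538 − 0.541064 = -0.526526
e^{−rT} = 0.944010
e^{−qT} = 0.941695
N(−d₁) = 0.494200,  N(−d₂) = 0.700739
Put price V = K·e^{−rT}·N(−d₂) − S·e^{−qT}·N(−d₁) = 82.529233 − 50.675852 = 31.853382
ρ = −K·T·e^{−rT}·N(−d₂) = -135.092102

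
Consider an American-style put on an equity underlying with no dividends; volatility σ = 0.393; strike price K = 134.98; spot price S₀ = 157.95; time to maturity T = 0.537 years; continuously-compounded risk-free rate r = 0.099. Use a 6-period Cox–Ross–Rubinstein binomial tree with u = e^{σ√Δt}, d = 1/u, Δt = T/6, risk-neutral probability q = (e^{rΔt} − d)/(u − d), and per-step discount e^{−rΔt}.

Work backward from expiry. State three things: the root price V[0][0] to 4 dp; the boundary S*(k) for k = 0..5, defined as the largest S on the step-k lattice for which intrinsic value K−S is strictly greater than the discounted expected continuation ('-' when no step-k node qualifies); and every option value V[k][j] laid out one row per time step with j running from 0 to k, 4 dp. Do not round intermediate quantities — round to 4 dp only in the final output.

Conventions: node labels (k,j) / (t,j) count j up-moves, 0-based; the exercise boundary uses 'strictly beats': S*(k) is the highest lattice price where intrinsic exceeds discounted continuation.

params: Δt=0.08950 u=1.12476 d=0.88908 q=0.50840 e^(-rΔt)=0.99118
t_6 payoffs: 56.9693 36.2893 10.1273 0.0000 0.0000 0.0000 0.0000
t_5: node(5,0) S=87.7435 payoff=47.2365 vs cont=46.0457 → 47.2365 [stop]  node(5,1) S=111.0036 payoff=23.9764 vs cont=22.7857 → 23.9764 [stop]  node(5,2) S=140.4296 payoff=0.0000 vs cont=4.9347 → 4.9347 [wait]  node(5,3) S=177.6563 payoff=0.0000 vs cont=0.0000 → 0.0000 [wait]  node(5,4) S=224.7513 payoff=0.0000 vs cont=0.0000 → 0.0000 [wait]  node(5,5) S=284.3309 payoff=0.0000 vs cont=0.0000 → 0.0000 [wait]  ⇒ S*(5)=111.0036
t_4: node(4,0) S=98.6907 payoff=36.2893 vs cont=35.0986 → 36.2893 [stop]  node(4,1) S=124.8527 payoff=10.1273 vs cont=14.1694 → 14.1694 [wait]  node(4,2) S=157.9500 payoff=0.0000 vs cont=2.4045 → 2.4045 [wait]  node(4,3) S=199.8211 payoff=0.0000 vs cont=0.0000 → 0.0000 [wait]  node(4,4) S=252.7919 payoff=0.0000 vs cont=0.0000 → 0.0000 [wait]  ⇒ S*(4)=98.6907
t_3: node(3,0) S=111.0036 payoff=23.9764 vs cont=24.8226 → 24.8226 [wait]  node(3,1) S=140.4296 payoff=0.0000 vs cont=8.1159 → 8.1159 [wait]  node(3,2) S=177.6563 payoff=0.0000 vs cont=1.1716 → 1.1716 [wait]  node(3,3) S=224.7513 payoff=0.0000 vs cont=0.0000 → 0.0000 [wait]  ⇒ S*(3)=-
t_2: node(2,0) S=124.8527 payoff=10.1273 vs cont=16.1848 → 16.1848 [wait]  node(2,1) S=157.9500 payoff=0.0000 vs cont=4.5449 → 4.5449 [wait]  node(2,2) S=199.8211 payoff=0.0000 vs cont=0.5709 → 0.5709 [wait]  ⇒ S*(2)=-
t_1: node(1,0) S=140.4296 payoff=0.0000 vs cont=10.1765 → 10.1765 [wait]  node(1,1) S=177.6563 payoff=0.0000 vs cont=2.5022 → 2.5022 [wait]  ⇒ S*(1)=-
t_0: node(0,0) S=157.9500 payoff=0.0000 vs cont=6.2195 → 6.2195 [wait]  ⇒ S*(0)=-

price = 6.2195
boundary = - - - - 98.6907 111.0036
tree:
6.2195
10.1765 2.5022
16.1848 4.5449 0.5709
24.8226 8.1159 1.1716 0.0000
36.2893 14.1694 2.4045 0.0000 0.0000
47.2365 23.9764 4.9347 0.0000 0.0000 0.0000
56.9693 36.2893 10.1273 0.0000 0.0000 0.0000 0.0000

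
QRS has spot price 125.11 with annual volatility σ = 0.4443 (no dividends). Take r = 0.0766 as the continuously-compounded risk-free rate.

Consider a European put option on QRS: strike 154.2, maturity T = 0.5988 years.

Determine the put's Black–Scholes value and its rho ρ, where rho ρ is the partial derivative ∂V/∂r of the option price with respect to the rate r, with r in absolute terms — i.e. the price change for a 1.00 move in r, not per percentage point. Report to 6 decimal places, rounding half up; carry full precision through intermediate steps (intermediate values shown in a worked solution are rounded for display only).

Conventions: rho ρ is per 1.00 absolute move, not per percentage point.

σ√T = 0.4443·√0.5988 = 0.343809
d₁ = (ln(S/K) + (r+σ²/2)T) / (σ√T) = (ln(125.11/154.2) + (0.0766+0.4443²/2)·0.5988) / 0.343809 = (-0.209057 + 0.104970) / 0.343809 = -0.302746
d₂ = d₁ − σ√T = -0.302746 − 0.343809 = -0.646555
e^{−rT} = 0.955168
N(−d₁) = 0.618958,  N(−d₂) = 0.741040
Put price V = K·e^{−rT}·N(−d₂) − S·N(−d₁) = 109.145474 − 77.437861 = 31.707613
ρ = −K·T·e^{−rT}·N(−d₂) = -65.356310

price = 31.707613
ρ = -65.356310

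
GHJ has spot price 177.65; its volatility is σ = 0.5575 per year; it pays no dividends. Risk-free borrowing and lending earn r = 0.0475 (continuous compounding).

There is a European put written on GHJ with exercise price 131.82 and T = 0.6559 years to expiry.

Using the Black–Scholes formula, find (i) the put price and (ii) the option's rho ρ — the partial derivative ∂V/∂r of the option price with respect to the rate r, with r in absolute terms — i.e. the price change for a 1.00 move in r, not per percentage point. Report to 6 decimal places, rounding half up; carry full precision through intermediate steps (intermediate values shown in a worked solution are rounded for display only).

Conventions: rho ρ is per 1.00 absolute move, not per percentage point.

price = 9.103806
ρ = -25.737233

σ√T = 0.5575·√0.6559 = 0.451506
d₁ = (ln(S/K) + (r+σ²/2)T) / (σ√T) = (ln(177.65/131.82) + (0.0475+0.5575²/2)·0.6559) / 0.451506 = (0.298378 + 0.133084) / 0.451506 = 0.955606
d₂ = d₁ − σ√T = 0.955606 − 0.451506 = 0.504100
e^{−rT} = 0.969325
N(−d₁) = 0.169636,  N(−d₂) = 0.307096
Put price V = K·e^{−rT}·N(−d₂) − S·N(−d₁) = 39.239569 − 30.135763 = 9.103806
ρ = −K·T·e^{−rT}·N(−d₂) = -25.737233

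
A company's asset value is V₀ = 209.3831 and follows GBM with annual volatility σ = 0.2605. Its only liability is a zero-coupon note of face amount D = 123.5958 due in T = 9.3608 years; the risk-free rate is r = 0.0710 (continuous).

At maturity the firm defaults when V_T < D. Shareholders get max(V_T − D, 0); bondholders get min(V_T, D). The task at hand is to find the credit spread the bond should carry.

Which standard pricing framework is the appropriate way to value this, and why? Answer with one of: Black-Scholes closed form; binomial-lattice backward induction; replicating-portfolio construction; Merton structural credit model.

framework: Merton structural credit model

Key observation: the asked-for credit quantity lives on the firm's capital structure — asset value, asset volatility, debt face 123.5958 — which is the structural model's domain.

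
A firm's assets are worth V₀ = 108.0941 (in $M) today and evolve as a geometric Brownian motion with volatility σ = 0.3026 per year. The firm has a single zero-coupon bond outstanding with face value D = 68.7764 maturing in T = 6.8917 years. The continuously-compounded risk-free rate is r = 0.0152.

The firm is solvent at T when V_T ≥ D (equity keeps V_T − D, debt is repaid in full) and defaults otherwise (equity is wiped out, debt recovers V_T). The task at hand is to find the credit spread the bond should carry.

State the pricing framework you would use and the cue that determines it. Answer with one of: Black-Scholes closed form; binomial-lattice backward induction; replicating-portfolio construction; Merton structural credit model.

Key observation: with the firm-asset dynamics (V₀ = 108.0941) and a single zero-coupon liability of face 68.7764 given, debt value, spread, and default probability all derive from the option view of the balance sheet.

framework: Merton structural credit model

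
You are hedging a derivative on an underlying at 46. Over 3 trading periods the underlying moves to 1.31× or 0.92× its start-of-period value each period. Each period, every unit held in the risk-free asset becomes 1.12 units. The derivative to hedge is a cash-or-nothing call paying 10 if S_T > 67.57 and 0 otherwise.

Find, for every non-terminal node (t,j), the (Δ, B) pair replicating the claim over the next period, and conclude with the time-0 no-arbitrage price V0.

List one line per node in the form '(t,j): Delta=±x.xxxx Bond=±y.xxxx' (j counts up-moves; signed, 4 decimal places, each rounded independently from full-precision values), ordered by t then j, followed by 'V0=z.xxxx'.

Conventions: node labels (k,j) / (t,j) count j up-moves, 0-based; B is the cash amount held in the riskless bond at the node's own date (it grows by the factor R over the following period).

The replicating-portfolio and risk-neutral prices coincide; use p* = (1.12−0.92)/(1.31−0.92) = 0.5128 for the latter.
Terminal payoffs: V(3,0)=0.0000, V(3,1)=0.0000, V(3,2)=10.0000, V(3,3)=10.0000
  t=2,j=0: stock 38.9344 → up 51.0041 (V=0.0000), down 35.8196 (V=0.0000). Price 0.0000; hedge Δ=0.0000, bond B=0.0000.
  t=2,j=1: stock 55.4392 → up 72.6254 (V=10.0000), down 51.0041 (V=0.0000). Price 4.5788; hedge Δ=0.4625, bond B=-21.0623.
  t=2,j=2: stock 78.9406 → up 103.4122 (V=10.0000), down 72.6254 (V=10.0000). Price 8.9286; hedge Δ=0.0000, bond B=8.9286.
  t=1,j=0: stock 42.3200 → up 55.4392 (V=4.5788), down 38.9344 (V=0.0000). Price 2.0965; hedge Δ=0.2774, bond B=-9.6439.
  t=1,j=1: stock 60.2600 → up 78.9406 (V=8.9286), down 55.4392 (V=4.5788). Price 6.0798; hedge Δ=0.1851, bond B=-5.0735.
  t=0,j=0: stock 46.0000 → up 60.2600 (V=6.0798), down 42.3200 (V=2.0965). Price 3.6958; hedge Δ=0.2220, bond B=-6.5180.
Sanity check at the root: Δ(0,0)·S0 + B(0,0) reproduces V0 = 3.6958.

(0,0): Delta=0.2220 Bond=-6.5180
(1,0): Delta=0.2774 Bond=-9.6439
(1,1): Delta=0.1851 Bond=-5.0735
(2,0): Delta=0.0000 Bond=0.0000
(2,1): Delta=0.4625 Bond=-21.0623
(2,2): Delta=0.0000 Bond=8.9286
V0=3.6958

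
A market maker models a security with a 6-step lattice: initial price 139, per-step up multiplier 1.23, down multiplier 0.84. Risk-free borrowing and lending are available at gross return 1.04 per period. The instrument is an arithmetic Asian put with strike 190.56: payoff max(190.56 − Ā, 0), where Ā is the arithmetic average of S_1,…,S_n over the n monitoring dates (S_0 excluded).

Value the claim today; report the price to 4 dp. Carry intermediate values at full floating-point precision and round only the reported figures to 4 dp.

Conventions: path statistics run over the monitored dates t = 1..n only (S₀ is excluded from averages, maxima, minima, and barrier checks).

No-arbitrage gives p* = (R−d)/(u−d) = 0.5128: enumerate every path, weight its payoff by its p*-probability, and discount by R^6.
Enumerate all 2^6 = 64 price paths (U = up ×1.23, D = down ×0.84); each path with k up-moves has probability p*^k·(1−p*)^(6−k).
DDDDDD: Ā=78.8984, payoff=111.6616, prob=0.013370
UDDDDD: Ā=115.5298, payoff=75.0302, prob=0.014074
DUDDDD: Ā=106.4948, payoff=84.0652, prob=0.014074
UUDDDD: Ā=155.9388, payoff=34.6212, prob=0.014814
DDUDDD: Ā=98.9054, payoff=91.6546, prob=0.014074
UDUDDD: Ā=144.8257, payoff=45.7343, prob=0.014814
DUUDDD: Ā=135.7907, payoff=54.7693, prob=0.014814
UUUDDD: Ā=198.8364, payoff=0.0000, prob=0.015594
DDDUDD: Ā=92.5303, payoff=98.0297, prob=0.014074
UDDUDD: Ā=135.4908, payoff=55.0692, prob=0.014814
DUDUDD: Ā=126.4558, payoff=64.1042, prob=0.014814
UUDUDD: Ā=185.1674, payoff=5.3926, prob=0.015594
DDUUDD: Ā=118.8664, payoff=71.6936, prob=0.014814
UDUUDD: Ā=174.0543, payoff=16.5057, prob=0.015594
DUUUDD: Ā=165.0193, payoff=25.5407, prob=0.015594
UUUUDD: Ā=241.6354, payoff=0.0000, prob=0.016415
DDDDUD: Ā=87.1752, payoff=103.3848, prob=0.014074
UDDDUD: Ā=127.6494, payoff=62.9106, prob=0.014814
DUDDUD: Ā=118.6144, payoff=71.9456, prob=0.014814
UUDDUD: Ā=173.6853, payoff=16.8747, prob=0.015594
DDUDUD: Ā=111.0250, payoff=79.5350, prob=0.014814
UDUDUD: Ā=162.5723, payoff=27.9877, prob=0.015594
DUUDUD: Ā=153.5373, payoff=37.0227, prob=0.015594
UUUDUD: Ā=224.8225, payoff=0.0000, prob=0.016415
DDDUUD: Ā=104.6499, payoff=85.9101, prob=0.014814
UDDUUD: Ā=153.2373, payoff=37.3227, prob=0.015594
DUDUUD: Ā=144.2023, payoff=46.3577, prob=0.015594
UUDUUD: Ā=211.1534, payoff=0.0000, prob=0.016415
DDUUUD: Ā=136.6129, payoff=53.9471, prob=0.015594
UDUUUD: Ā=200.0404, payoff=0.0000, prob=0.016415
DUUUUD: Ā=191.0054, payoff=0.0000, prob=0.016415
UUUUUD: Ā=279.6864, payoff=0.0000, prob=0.017279
DDDDDU: Ā=82.6769, payoff=107.8831, prob=0.014074
UDDDDU: Ā=121.0626, payoff=69.4974, prob=0.014814
DUDDDU: Ā=112.0276, payoff=78.5324, prob=0.014814
UUDDDU: Ā=164.0405, payoff=26.5195, prob=0.015594
DDUDDU: Ā=104.4382, payoff=86.1218, prob=0.014814
UDUDDU: Ā=152.9274, payoff=37.6326, prob=0.015594
DUUDDU: Ā=143.8924, payoff=46.6676, prob=0.015594
UUUDDU: Ā=210.6996, payoff=0.0000, prob=0.016415
DDDUDU: Ā=98.0631, payoff=92.4969, prob=0.014814
UDDUDU: Ā=143.5925, payoff=46.9675, prob=0.015594
DUDUDU: Ā=134.5575, payoff=56.0025, prob=0.015594
UUDUDU: Ā=197.0306, payoff=0.0000, prob=0.016415
DDUUDU: Ā=126.9681, payoff=63.5919, prob=0.015594
UDUUDU: Ā=185.9175, payoff=4.6425, prob=0.016415
DUUUDU: Ā=176.8825, payoff=13.6775, prob=0.016415
UUUUDU: Ā=259.0065, payoff=0.0000, prob=0.017279
DDDDUU: Ā=92.7081, payoff=97.8519, prob=0.014814
UDDDUU: Ā=135.7511, payoff=54.8089, prob=0.015594
DUDDUU: Ā=126.7161, payoff=63.8439, prob=0.015594
UUDDUU: Ā=185.5486, payoff=5.0114, prob=0.016415
DDUDUU: Ā=119.1267, payoff=71.4333, prob=0.015594
UDUDUU: Ā=174.4355, payoff=16.1245, prob=0.016415
DUUDUU: Ā=165.4005, payoff=25.1595, prob=0.016415
UUUDUU: Ā=242.1936, payoff=0.0000, prob=0.017279
DDDUUU: Ā=112.7516, payoff=77.8084, prob=0.015594
UDDUUU: Ā=165.1005, payoff=25.4595, prob=0.016415
DUDUUU: Ā=156.0655, payoff=34.4945, prob=0.016415
UUDUUU: Ā=228.5245, payoff=0.0000, prob=0.017279
DDUUUU: Ā=148.4761, payoff=42.0839, prob=0.016415
UDUUUU: Ā=217.4115, payoff=0.0000, prob=0.017279
DUUUUU: Ā=208.3765, payoff=0.0000, prob=0.017279
UUUUUU: Ā=305.1227, payoff=0.0000, prob=0.018188
Price = Σ prob·payoff / R^6 = 40.343526 / 1.265319 = 31.8841

price = 31.8841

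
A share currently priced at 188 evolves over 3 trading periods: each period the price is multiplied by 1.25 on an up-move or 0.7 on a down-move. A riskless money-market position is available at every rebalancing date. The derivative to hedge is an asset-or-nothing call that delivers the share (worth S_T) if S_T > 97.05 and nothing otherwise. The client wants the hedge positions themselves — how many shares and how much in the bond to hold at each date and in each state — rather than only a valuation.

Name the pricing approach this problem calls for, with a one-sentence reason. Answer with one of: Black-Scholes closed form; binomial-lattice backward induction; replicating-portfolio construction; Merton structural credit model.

framework: replicating-portfolio construction

Key observation: the mandate to exhibit the hedge at every date and state singles out the replicating-portfolio construction on the 3-period tree with factors 1.25 and 0.7 from 188.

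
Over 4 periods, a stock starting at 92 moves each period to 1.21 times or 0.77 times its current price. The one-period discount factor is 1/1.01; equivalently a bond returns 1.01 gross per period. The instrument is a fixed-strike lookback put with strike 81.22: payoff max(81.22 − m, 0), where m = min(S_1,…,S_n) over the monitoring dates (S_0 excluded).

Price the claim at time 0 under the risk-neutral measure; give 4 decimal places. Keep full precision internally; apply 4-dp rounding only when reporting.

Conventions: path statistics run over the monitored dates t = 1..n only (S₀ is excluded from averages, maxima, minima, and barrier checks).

No-arbitrage gives p* = (R−d)/(u−d) = 0.5455: enumerate every path, weight its payoff by its p*-probability, and discount by R^4.
Enumerate all 2^4 = 16 price paths (U = up ×1.21, D = down ×0.77); each path with k up-moves has probability p*^k·(1−p*)^(4−k).
DDDD: m=32.3408, payoff=48.8792, prob=0.042688
UDDD: m=50.8213, payoff=30.3987, prob=0.051226
DUDD: m=50.8213, payoff=30.3987, prob=0.051226
UUDD: m=79.8620, payoff=1.3580, prob=0.061471
DDUD: m=50.8213, payoff=30.3987, prob=0.051226
UDUD: m=79.8620, payoff=1.3580, prob=0.061471
DUUD: m=70.8400, payoff=10.3800, prob=0.061471
UUUD: m=111.3200, payoff=0.0000, prob=0.073765
DDDU: m=42.0010, payoff=39.2190, prob=0.051226
UDDU: m=66.0016, payoff=15.2184, prob=0.061471
DUDU: m=66.0016, payoff=15.2184, prob=0.061471
UUDU: m=103.7168, payoff=0.0000, prob=0.073765
DDUU: m=54.5468, payoff=26.6732, prob=0.061471
UDUU: m=85.7164, payoff=0.0000, prob=0.073765
DUUU: m=70.8400, payoff=10.3800, prob=0.073765
UUUU: m=111.3200, payoff=0.0000, prob=0.088519
Price = Σ prob·payoff / R^4 = 13.848556 / 1.040604 = 13.3082

price = 13.3082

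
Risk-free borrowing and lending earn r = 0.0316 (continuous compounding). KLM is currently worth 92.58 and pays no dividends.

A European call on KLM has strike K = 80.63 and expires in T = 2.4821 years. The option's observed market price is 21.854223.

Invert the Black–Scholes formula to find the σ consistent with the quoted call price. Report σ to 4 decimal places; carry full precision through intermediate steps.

At σ = 0.2007 the Black–Scholes value reproduces the quote:
σ√T = 0.2007·√2.4821 = 0.316196
d₁ = (ln(S/K) + (r+σ²/2)T) / (σ√T) = (ln(92.58/80.63) + (0.0316+0.2007²/2)·2.4821) / 0.316196 = (0.138202 + 0.128424) / 0.316196 = 0.843231
d₂ = d₁ − σ√T = 0.843231 − 0.316196 = 0.527035
e^{−rT} = 0.924563
N(d₁) = 0.800450,  N(d₂) = 0.700915
V = S·N(d₁) − K·e^{−rT}·N(d₂) = 74.105707 − 52.251484 = 21.854223 (the observed quote) — the price is monotone increasing in volatility, hence this σ is the only solution

sigma = 0.2007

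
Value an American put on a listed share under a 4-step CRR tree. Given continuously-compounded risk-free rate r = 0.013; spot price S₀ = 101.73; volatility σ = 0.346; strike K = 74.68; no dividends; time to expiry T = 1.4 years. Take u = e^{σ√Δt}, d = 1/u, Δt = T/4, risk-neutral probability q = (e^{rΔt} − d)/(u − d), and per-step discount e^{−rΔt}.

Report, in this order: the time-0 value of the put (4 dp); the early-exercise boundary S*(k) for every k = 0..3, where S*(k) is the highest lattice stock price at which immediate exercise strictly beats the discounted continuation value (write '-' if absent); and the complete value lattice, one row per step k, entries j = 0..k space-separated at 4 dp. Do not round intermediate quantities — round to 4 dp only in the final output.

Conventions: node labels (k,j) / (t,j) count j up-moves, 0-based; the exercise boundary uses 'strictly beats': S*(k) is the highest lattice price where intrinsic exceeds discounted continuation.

price = 4.5683
boundary = - - - 55.0495
tree:
4.5683
7.5566 1.1064
12.3051 2.0586 0.0000
19.6305 3.8300 0.0000 0.0000
29.8204 7.1258 0.0000 0.0000 0.0000

Δt=0.35000, u=1.22715, d=0.81489, q=0.46007, disc=e^(-rΔt)=0.99546
k=4 terminal: V=max(K-S,0) → 29.8204 7.1258 0.0000 0.0000 0.0000
k=3: j=0 S=55.0495 intr=19.6305 cont=19.2915 V=19.6305[EX]; j=1 S=82.8992 intr=0.0000 cont=3.8300 V=3.8300[hold]; j=2 S=124.8382 intr=0.0000 cont=0.0000 V=0.0000[hold]; j=3 S=187.9942 intr=0.0000 cont=0.0000 V=0.0000[hold]  S*(3)=55.0495
k=2: j=0 S=67.5542 intr=7.1258 cont=12.3051 V=12.3051[hold]; j=1 S=101.7300 intr=0.0000 cont=2.0586 V=2.0586[hold]; j=2 S=153.1955 intr=0.0000 cont=0.0000 V=0.0000[hold]  S*(2)=-
k=1: j=0 S=82.8992 intr=0.0000 cont=7.5566 V=7.5566[hold]; j=1 S=124.8382 intr=0.0000 cont=1.1064 V=1.1064[hold]  S*(1)=-
k=0: j=0 S=101.7300 intr=0.0000 cont=4.5683 V=4.5683[hold]  S*(0)=-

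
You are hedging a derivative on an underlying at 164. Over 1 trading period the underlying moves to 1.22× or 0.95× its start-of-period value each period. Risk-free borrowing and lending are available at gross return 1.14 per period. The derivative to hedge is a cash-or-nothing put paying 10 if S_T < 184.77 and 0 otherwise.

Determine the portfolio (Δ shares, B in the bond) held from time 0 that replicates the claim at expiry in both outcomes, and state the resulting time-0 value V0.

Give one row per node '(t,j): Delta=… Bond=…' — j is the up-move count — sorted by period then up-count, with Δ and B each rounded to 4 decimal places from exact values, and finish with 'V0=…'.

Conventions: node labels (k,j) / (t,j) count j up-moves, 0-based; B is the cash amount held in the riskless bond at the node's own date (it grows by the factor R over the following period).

(0,0): Delta=-0.2258 Bond=39.6361
V0=2.5991

Risk-neutral probability p* = (R−d)/(u−d) = (1.14−0.95)/(1.22−0.95) = 0.7037.
Payoffs at expiry: V(1,0)=10.0000, V(1,1)=0.0000
Node (0,0) S=164.0000: V=(p*·0.0000+(1−p*)·10.0000)/1.14=2.5991; Δ=(0.0000−10.0000)/(200.0800−155.8000)=-0.2258; B=V−Δ·S=39.6361
Verification: the root portfolio costs Δ(0,0)·S0 + B(0,0) = 2.5991, matching V0.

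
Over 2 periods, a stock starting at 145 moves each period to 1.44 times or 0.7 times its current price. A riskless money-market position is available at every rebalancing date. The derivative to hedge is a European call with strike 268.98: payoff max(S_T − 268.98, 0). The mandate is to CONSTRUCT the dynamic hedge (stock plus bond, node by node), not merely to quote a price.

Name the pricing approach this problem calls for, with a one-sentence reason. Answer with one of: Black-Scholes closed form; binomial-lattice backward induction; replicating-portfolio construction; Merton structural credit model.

framework: replicating-portfolio construction

Key observation: a price alone would not answer the question — the per-node share/bond construction on the spot-145, 1.44/0.7 tree is required, and only the replicating-portfolio method yields it.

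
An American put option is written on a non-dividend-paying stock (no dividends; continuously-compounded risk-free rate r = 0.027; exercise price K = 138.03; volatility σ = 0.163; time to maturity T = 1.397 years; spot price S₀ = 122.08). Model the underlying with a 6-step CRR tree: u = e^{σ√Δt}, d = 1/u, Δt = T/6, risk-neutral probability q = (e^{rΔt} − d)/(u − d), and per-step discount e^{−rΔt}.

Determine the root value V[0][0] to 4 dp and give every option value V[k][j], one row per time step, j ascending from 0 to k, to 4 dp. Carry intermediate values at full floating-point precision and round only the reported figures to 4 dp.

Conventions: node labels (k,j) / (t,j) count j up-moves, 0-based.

params: Δt=0.23283 u=1.08183 d=0.92436 q=0.52040 e^(-rΔt)=0.99373
t_6 payoffs: 61.8755 48.9025 33.7195 15.9500 0.0000 0.0000 0.0000
k=5: node(5,0) S=82.3861 payoff=55.6439 vs cont=54.7789 → 55.6439 [stop]  node(5,1) S=96.4206 payoff=41.6094 vs cont=40.7444 → 41.6094 [stop]  node(5,2) S=112.8460 payoff=25.1840 vs cont=24.3189 → 25.1840 [stop]  node(5,3) S=132.0695 payoff=5.9605 vs cont=7.6018 → 7.6018 [wait]  node(5,4) S=154.5678 payoff=0.0000 vs cont=0.0000 → 0.0000 [wait]  node(5,5) S=180.8987 payoff=0.0000 vs cont=0.0000 → 0.0000 [wait]
k=4: node(4,0) S=89.1275 payoff=48.9025 vs cont=48.0375 → 48.9025 [stop]  node(4,1) S=104.3105 payoff=33.7195 vs cont=32.8545 → 33.7195 [stop]  node(4,2) S=122.0800 payoff=15.9500 vs cont=15.9338 → 15.9500 [stop]  node(4,3) S=142.8765 payoff=0.0000 vs cont=3.6230 → 3.6230 [wait]  node(4,4) S=167.2157 payoff=0.0000 vs cont=0.0000 → 0.0000 [wait]
k=3: node(3,0) S=96.4206 payoff=41.6094 vs cont=40.7444 → 41.6094 [stop]  node(3,1) S=112.8460 payoff=25.1840 vs cont=24.3189 → 25.1840 [stop]  node(3,2) S=132.0695 payoff=5.9605 vs cont=9.4753 → 9.4753 [wait]  node(3,3) S=154.5678 payoff=0.0000 vs cont=1.7267 → 1.7267 [wait]
k=2: node(2,0) S=104.3105 payoff=33.7195 vs cont=32.8545 → 33.7195 [stop]  node(2,1) S=122.0800 payoff=15.9500 vs cont=16.9027 → 16.9027 [wait]  node(2,2) S=142.8765 payoff=0.0000 vs cont=5.4089 → 5.4089 [wait]
k=1: node(1,0) S=112.8460 payoff=25.1840 vs cont=24.8116 → 25.1840 [stop]  node(1,1) S=132.0695 payoff=5.9605 vs cont=10.8529 → 10.8529 [wait]
k=0: node(0,0) S=122.0800 payoff=15.9500 vs cont=17.6150 → 17.6150 [wait]

price = 17.6150
tree:
17.6150
25.1840 10.8529
33.7195 16.9027 5.4089
41.6094 25.1840 9.4753 1.7267
48.9025 33.7195 15.9500 3.6230 0.0000
55.6439 41.6094 25.1840 7.6018 0.0000 0.0000
61.8755 48.9025 33.7195 15.9500 0.0000 0.0000 0.0000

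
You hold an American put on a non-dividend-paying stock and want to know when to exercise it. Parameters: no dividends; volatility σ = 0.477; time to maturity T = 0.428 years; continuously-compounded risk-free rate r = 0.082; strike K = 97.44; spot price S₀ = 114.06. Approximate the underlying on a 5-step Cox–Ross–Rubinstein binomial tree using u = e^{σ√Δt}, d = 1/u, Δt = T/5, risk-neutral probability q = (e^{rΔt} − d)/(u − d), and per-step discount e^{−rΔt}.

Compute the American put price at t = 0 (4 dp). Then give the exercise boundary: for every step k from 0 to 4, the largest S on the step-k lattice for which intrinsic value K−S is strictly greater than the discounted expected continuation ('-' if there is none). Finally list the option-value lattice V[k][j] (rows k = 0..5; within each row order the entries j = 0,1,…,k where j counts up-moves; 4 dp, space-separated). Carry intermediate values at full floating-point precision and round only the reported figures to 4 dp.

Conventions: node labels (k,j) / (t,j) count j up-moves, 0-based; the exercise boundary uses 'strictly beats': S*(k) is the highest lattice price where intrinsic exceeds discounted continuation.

price = 5.0503
boundary = - - - 75.0422 65.2674
tree:
5.0503
8.5648 1.4696
14.1293 2.9037 0.0000
22.3978 5.7372 0.0000 0.0000
32.1726 11.3358 0.0000 0.0000 0.0000
40.6742 22.3978 0.0000 0.0000 0.0000 0.0000

Δt=0.08560, u=1.14977, d=0.86974, q=0.49032, disc=e^(-rΔt)=0.99301
k=5 terminal: V=max(K-S,0) → 40.6742 22.3978 0.0000 0.0000 0.0000 0.0000
k=4: j=0 S=65.2674 intr=32.1726 cont=31.4911 V=32.1726[EX]; j=1 S=86.2809 intr=11.1591 cont=11.3358 V=11.3358[hold]; j=2 S=114.0600 intr=0.0000 cont=0.0000 V=0.0000[hold]; j=3 S=150.7829 intr=0.0000 cont=0.0000 V=0.0000[hold]; j=4 S=199.3291 intr=0.0000 cont=0.0000 V=0.0000[hold]  S*(4)=65.2674
k=3: j=0 S=75.0422 intr=22.3978 cont=21.8023 V=22.3978[EX]; j=1 S=99.2028 intr=0.0000 cont=5.7372 V=5.7372[hold]; j=2 S=131.1423 intr=0.0000 cont=0.0000 V=0.0000[hold]; j=3 S=173.3650 intr=0.0000 cont=0.0000 V=0.0000[hold]  S*(3)=75.0422
k=2: j=0 S=86.2809 intr=11.1591 cont=14.1293 V=14.1293[hold]; j=1 S=114.0600 intr=0.0000 cont=2.9037 V=2.9037[hold]; j=2 S=150.7829 intr=0.0000 cont=0.0000 V=0.0000[hold]  S*(2)=-
k=1: j=0 S=99.2028 intr=0.0000 cont=8.5648 V=8.5648[hold]; j=1 S=131.1423 intr=0.0000 cont=1.4696 V=1.4696[hold]  S*(1)=-
k=0: j=0 S=114.0600 intr=0.0000 cont=5.0503 V=5.0503[hold]  S*(0)=-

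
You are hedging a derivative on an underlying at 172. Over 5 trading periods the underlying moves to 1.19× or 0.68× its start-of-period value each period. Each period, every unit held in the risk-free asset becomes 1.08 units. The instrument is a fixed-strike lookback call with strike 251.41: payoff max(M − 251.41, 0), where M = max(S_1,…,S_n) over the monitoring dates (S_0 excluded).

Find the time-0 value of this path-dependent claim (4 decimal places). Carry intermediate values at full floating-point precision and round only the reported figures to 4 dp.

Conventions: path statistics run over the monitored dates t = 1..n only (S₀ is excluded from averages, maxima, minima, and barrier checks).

price = 40.0415

No-arbitrage gives p* = (R−d)/(u−d) = 0.7843: enumerate every path, weight its payoff by its p*-probability, and discount by R^5.
Enumerate all 2^5 = 32 price paths (U = up ×1.19, D = down ×0.68); each path with k up-moves has probability p*^k·(1−p*)^(5−k).
DDDDD: M=116.9600, payoff=0.0000, prob=0.000467
UDDDD: M=204.6800, payoff=0.0000, prob=0.001697
DUDDD: M=139.1824, payoff=0.0000, prob=0.001697
UUDDD: M=243.5692, payoff=0.0000, prob=0.006172
DDUDD: M=116.9600, payoff=0.0000, prob=0.001697
UDUDD: M=204.6800, payoff=0.0000, prob=0.006172
DUUDD: M=165.6271, payoff=0.0000, prob=0.006172
UUUDD: M=289.8473, payoff=38.4373, prob=0.022445
DDDUD: M=116.9600, payoff=0.0000, prob=0.001697
UDDUD: M=204.6800, payoff=0.0000, prob=0.006172
DUDUD: M=139.1824, payoff=0.0000, prob=0.006172
UUDUD: M=243.5692, payoff=0.0000, prob=0.022445
DDUUD: M=116.9600, payoff=0.0000, prob=0.006172
UDUUD: M=204.6800, payoff=0.0000, prob=0.022445
DUUUD: M=197.0962, payoff=0.0000, prob=0.022445
UUUUD: M=344.9183, payoff=93.5083, prob=0.081617
DDDDU: M=116.9600, payoff=0.0000, prob=0.001697
UDDDU: M=204.6800, payoff=0.0000, prob=0.006172
DUDDU: M=139.1824, payoff=0.0000, prob=0.006172
UUDDU: M=243.5692, payoff=0.0000, prob=0.022445
DDUDU: M=116.9600, payoff=0.0000, prob=0.006172
UDUDU: M=204.6800, payoff=0.0000, prob=0.022445
DUUDU: M=165.6271, payoff=0.0000, prob=0.022445
UUUDU: M=289.8473, payoff=38.4373, prob=0.081617
DDDUU: M=116.9600, payoff=0.0000, prob=0.006172
UDDUU: M=204.6800, payoff=0.0000, prob=0.022445
DUDUU: M=139.1824, payoff=0.0000, prob=0.022445
UUDUU: M=243.5692, payoff=0.0000, prob=0.081617
DDUUU: M=134.0254, payoff=0.0000, prob=0.022445
UDUUU: M=234.5445, payoff=0.0000, prob=0.081617
DUUUU: M=234.5445, payoff=0.0000, prob=0.081617
UUUUU: M=410.4528, payoff=159.0428, prob=0.296790
Price = Σ prob·payoff / R^5 = 58.834057 / 1.469328 = 40.0415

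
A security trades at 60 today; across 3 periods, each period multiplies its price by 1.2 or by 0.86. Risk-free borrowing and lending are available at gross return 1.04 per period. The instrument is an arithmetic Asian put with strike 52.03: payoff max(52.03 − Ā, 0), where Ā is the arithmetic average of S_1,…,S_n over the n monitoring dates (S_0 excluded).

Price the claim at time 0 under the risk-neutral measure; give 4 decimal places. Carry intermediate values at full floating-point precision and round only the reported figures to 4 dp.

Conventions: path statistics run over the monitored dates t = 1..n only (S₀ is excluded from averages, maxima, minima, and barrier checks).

Set p* = 0.5294 (from d < R < u); the path-dependent value is the discounted p*-expectation over all price paths.
Enumerate all 2^3 = 8 price paths (U = up ×1.2, D = down ×0.86); each path with k up-moves has probability p*^k·(1−p*)^(3−k).
DDD: Ā=44.7131, payoff=7.3169, prob=0.104213
UDD: Ā=62.3904, payoff=0.0000, prob=0.117240
DUD: Ā=55.5904, payoff=0.0000, prob=0.117240
UUD: Ā=77.5680, payoff=0.0000, prob=0.131895
DDU: Ā=49.7424, payoff=2.2876, prob=0.117240
UDU: Ā=69.4080, payoff=0.0000, prob=0.131895
DUU: Ā=62.6080, payoff=0.0000, prob=0.131895
UUU: Ā=87.3600, payoff=0.0000, prob=0.148382
Price = Σ prob·payoff / R^3 = 1.030714 / 1.124864 = 0.9163

price = 0.9163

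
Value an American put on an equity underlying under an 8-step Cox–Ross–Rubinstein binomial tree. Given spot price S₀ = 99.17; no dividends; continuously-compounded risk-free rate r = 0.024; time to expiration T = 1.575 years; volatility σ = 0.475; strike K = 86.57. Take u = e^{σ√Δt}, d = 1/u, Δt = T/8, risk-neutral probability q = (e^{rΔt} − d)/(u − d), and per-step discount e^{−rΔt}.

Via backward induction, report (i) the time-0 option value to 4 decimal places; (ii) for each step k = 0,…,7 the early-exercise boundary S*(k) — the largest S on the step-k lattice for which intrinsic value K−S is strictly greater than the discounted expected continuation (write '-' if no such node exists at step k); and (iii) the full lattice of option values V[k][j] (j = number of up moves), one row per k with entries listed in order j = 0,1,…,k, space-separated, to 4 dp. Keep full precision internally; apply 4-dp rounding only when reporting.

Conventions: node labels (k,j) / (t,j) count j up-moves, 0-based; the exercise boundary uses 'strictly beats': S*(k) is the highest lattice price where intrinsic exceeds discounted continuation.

params: Δt=0.19687 u=1.23462 d=0.80997 q=0.45866 e^(-rΔt)=0.99529
t_8 payoffs: 68.1994 58.5681 43.8873 21.5097 0.0000 0.0000 0.0000 0.0000 0.0000
t_7: node(7,0) S=22.6807 payoff=63.8893 vs cont=63.4812 → 63.8893 [stop]  node(7,1) S=34.5716 payoff=51.9984 vs cont=51.5903 → 51.9984 [stop]  node(7,2) S=52.6968 payoff=33.8732 vs cont=33.4651 → 33.8732 [stop]  node(7,3) S=80.3245 payoff=6.2455 vs cont=11.5892 → 11.5892 [wait]  node(7,4) S=122.4369 payoff=0.0000 vs cont=0.0000 → 0.0000 [wait]  node(7,5) S=186.6279 payoff=0.0000 vs cont=0.0000 → 0.0000 [wait]  node(7,6) S=284.4727 payoff=0.0000 vs cont=0.0000 → 0.0000 [wait]  node(7,7) S=433.6154 payoff=0.0000 vs cont=0.0000 → 0.0000 [wait]  ⇒ S*(7)=52.6968
t_6: node(6,0) S=28.0019 payoff=58.5681 vs cont=58.1600 → 58.5681 [stop]  node(6,1) S=42.6827 payoff=43.8873 vs cont=43.4792 → 43.8873 [stop]  node(6,2) S=65.0603 payoff=21.5097 vs cont=23.5410 → 23.5410 [wait]  node(6,3) S=99.1700 payoff=0.0000 vs cont=6.2442 → 6.2442 [wait]  node(6,4) S=151.1626 payoff=0.0000 vs cont=0.0000 → 0.0000 [wait]  node(6,5) S=230.4138 payoff=0.0000 vs cont=0.0000 → 0.0000 [wait]  node(6,6) S=351.2147 payoff=0.0000 vs cont=0.0000 → 0.0000 [wait]  ⇒ S*(6)=42.6827
t_5: node(5,0) S=34.5716 payoff=51.9984 vs cont=51.5903 → 51.9984 [stop]  node(5,1) S=52.6968 payoff=33.8732 vs cont=34.3924 → 34.3924 [wait]  node(5,2) S=80.3245 payoff=6.2455 vs cont=15.5341 → 15.5341 [wait]  node(5,3) S=122.4369 payoff=0.0000 vs cont=3.3643 → 3.3643 [wait]  node(5,4) S=186.6279 payoff=0.0000 vs cont=0.0000 → 0.0000 [wait]  node(5,5) S=284.4727 payoff=0.0000 vs cont=0.0000 → 0.0000 [wait]  ⇒ S*(5)=34.5716
t_4: node(4,0) S=42.6827 payoff=43.8873 vs cont=43.7162 → 43.8873 [stop]  node(4,1) S=65.0603 payoff=21.5097 vs cont=25.6216 → 25.6216 [wait]  node(4,2) S=99.1700 payoff=0.0000 vs cont=9.9054 → 9.9054 [wait]  node(4,3) S=151.1626 payoff=0.0000 vs cont=1.8127 → 1.8127 [wait]  node(4,4) S=230.4138 payoff=0.0000 vs cont=0.0000 → 0.0000 [wait]  ⇒ S*(4)=42.6827
t_3: node(3,0) S=52.6968 payoff=33.8732 vs cont=35.3422 → 35.3422 [wait]  node(3,1) S=80.3245 payoff=6.2455 vs cont=18.3264 → 18.3264 [wait]  node(3,2) S=122.4369 payoff=0.0000 vs cont=6.1644 → 6.1644 [wait]  node(3,3) S=186.6279 payoff=0.0000 vs cont=0.9766 → 0.9766 [wait]  ⇒ S*(3)=-
t_2: node(2,0) S=65.0603 payoff=21.5097 vs cont=27.4080 → 27.4080 [wait]  node(2,1) S=99.1700 payoff=0.0000 vs cont=12.6882 → 12.6882 [wait]  node(2,2) S=151.1626 payoff=0.0000 vs cont=3.7672 → 3.7672 [wait]  ⇒ S*(2)=-
t_1: node(1,0) S=80.3245 payoff=6.2455 vs cont=20.5593 → 20.5593 [wait]  node(1,1) S=122.4369 payoff=0.0000 vs cont=8.5560 → 8.5560 [wait]  ⇒ S*(1)=-
t_0: node(0,0) S=99.1700 payoff=0.0000 vs cont=14.9829 → 14.9829 [wait]  ⇒ S*(0)=-

price = 14.9829
boundary = - - - - 42.6827 34.5716 42.6827 52.6968
tree:
14.9829
20.5593 8.5560
27.4080 12.6882 3.7672
35.3422 18.3264 6.1644 0.9766
43.8873 25.6216 9.9054 1.8127 0.0000
51.9984 34.3924 15.5341 3.3643 0.0000 0.0000
58.5681 43.8873 23.5410 6.2442 0.0000 0.0000 0.0000
63.8893 51.9984 33.8732 11.5892 0.0000 0.0000 0.0000 0.0000
68.1994 58.5681 43.8873 21.5097 0.0000 0.0000 0.0000 0.0000 0.0000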